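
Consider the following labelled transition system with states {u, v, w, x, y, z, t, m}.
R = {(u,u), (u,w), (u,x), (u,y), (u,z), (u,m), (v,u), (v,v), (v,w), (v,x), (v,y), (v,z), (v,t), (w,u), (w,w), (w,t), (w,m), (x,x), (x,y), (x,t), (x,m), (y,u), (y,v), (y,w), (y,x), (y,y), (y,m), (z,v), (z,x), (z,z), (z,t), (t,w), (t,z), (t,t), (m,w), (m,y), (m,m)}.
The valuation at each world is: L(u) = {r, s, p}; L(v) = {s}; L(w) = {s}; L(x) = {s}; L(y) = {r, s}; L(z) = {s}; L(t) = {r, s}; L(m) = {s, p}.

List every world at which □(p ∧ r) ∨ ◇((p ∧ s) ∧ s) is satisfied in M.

u, v, w, x, y, m

Let φ = □(p ∧ r) ∨ ◇((p ∧ s) ∧ s). Evaluate φ at each world:
  u (successors {u, w, x, y, z, m}): φ is true.
  v (successors {u, v, w, x, y, z, t}): φ is true.
  w (successors {u, w, t, m}): φ is true.
  x (successors {x, y, t, m}): φ is true.
  y (successors {u, v, w, x, y, m}): φ is true.
  z (successors {v, x, z, t}): φ is false.
  t (successors {w, z, t}): φ is false.
  m (successors {w, y, m}): φ is true.
For instance, at t:
  At t: □(p ∧ r) is false, ◇((p ∧ s) ∧ s) is false, so □(p ∧ r) ∨ ◇((p ∧ s) ∧ s) is false.
    At t: □(p ∧ r) requires p ∧ r at every successor {w, z, t}.
      p ∧ r fails at w, so □(p ∧ r) is false at t.
    At t: ◇((p ∧ s) ∧ s) requires (p ∧ s) ∧ s at some successor in {w, z, t}.
      At w: (p ∧ s) ∧ s is false.
      At z: (p ∧ s) ∧ s is false.
      At t: (p ∧ s) ∧ s is false.
    So ◇((p ∧ s) ∧ s) is false at t.
Satisfying worlds: {u, v, w, x, y, m}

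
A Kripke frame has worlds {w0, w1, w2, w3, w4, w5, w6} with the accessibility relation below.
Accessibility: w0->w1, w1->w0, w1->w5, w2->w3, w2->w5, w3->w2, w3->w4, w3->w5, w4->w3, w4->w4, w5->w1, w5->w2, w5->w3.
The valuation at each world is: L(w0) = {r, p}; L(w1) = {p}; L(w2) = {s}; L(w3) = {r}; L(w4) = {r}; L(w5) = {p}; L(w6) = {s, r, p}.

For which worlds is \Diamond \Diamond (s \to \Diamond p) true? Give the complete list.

Recall that \Diamond ψ holds at a world iff ψ holds at some accessible world.
Let φ = \Diamond \Diamond (s \to \Diamond p). Evaluate φ at each world:
  w0 (successors {w1}): φ is true.
  w1 (successors {w0, w5}): φ is true.
  w2 (successors {w3, w5}): φ is true.
  w3 (successors {w2, w4, w5}): φ is true.
  w4 (successors {w3, w4}): φ is true.
  w5 (successors {w1, w2, w3}): φ is true.
  w6 (successors ∅): φ is false.
For instance, at w2:
  At w2: \Diamond \Diamond (s \to \Diamond p) requires \Diamond (s \to \Diamond p) at some successor in {w3, w5}.
    \Diamond (s \to \Diamond p) holds at w3, so \Diamond \Diamond (s \to \Diamond p) is true at w2.
      At w3: \Diamond (s \to \Diamond p) requires s \to \Diamond p at some successor in {w2, w4, w5}.
        s \to \Diamond p holds at w2, so \Diamond (s \to \Diamond p) is true at w3.
Satisfying worlds: {w0, w1, w2, w3, w4, w5}

w0, w1, w2, w3, w4, w5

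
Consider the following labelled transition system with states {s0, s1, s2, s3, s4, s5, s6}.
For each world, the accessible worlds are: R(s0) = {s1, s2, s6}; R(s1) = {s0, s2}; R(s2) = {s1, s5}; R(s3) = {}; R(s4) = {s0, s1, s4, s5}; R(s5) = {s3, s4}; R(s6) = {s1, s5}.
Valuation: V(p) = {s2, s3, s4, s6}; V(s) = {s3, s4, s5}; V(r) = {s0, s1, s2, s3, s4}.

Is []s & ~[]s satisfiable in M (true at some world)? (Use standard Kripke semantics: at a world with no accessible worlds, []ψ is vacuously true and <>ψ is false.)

No

Recall that []ψ holds at a world iff ψ holds at every accessible world, and <>ψ holds iff ψ holds at some accessible world.
Let φ = []s & ~[]s. Evaluate φ at each world:
  s0 (successors {s1, s2, s6}): φ is false.
  s1 (successors {s0, s2}): φ is false.
  s2 (successors {s1, s5}): φ is false.
  s3 (successors ∅): φ is false.
  s4 (successors {s0, s1, s4, s5}): φ is false.
  s5 (successors {s3, s4}): φ is false.
  s6 (successors {s1, s5}): φ is false.
For instance, at s2:
  At s2: []s is false, ~[]s is true, so []s & ~[]s is false.
    At s2: []s requires s at every successor {s1, s5}.
      s fails at s1, so []s is false at s2.
    At s2: []s is false, so ~[]s is true.
      At s2: []s requires s at every successor {s1, s5}.
        s fails at s1, so []s is false at s2.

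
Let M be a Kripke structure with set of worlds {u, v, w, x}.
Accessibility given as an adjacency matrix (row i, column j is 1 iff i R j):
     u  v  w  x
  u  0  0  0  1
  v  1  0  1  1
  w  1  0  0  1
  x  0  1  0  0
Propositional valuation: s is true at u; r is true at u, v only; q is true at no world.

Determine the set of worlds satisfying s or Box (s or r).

u, x

Let φ = s or Box (s or r). Evaluate φ at each world:
  u (successors {x}): φ is true.
  v (successors {u, w, x}): φ is false.
  w (successors {u, x}): φ is false.
  x (successors {v}): φ is true.
For instance, at w:
  At w: s is false, Box (s or r) is false, so s or Box (s or r) is false.
    At w: Box (s or r) requires s or r at every successor {u, x}.
      s or r fails at x, so Box (s or r) is false at w.
Satisfying worlds: {u, x}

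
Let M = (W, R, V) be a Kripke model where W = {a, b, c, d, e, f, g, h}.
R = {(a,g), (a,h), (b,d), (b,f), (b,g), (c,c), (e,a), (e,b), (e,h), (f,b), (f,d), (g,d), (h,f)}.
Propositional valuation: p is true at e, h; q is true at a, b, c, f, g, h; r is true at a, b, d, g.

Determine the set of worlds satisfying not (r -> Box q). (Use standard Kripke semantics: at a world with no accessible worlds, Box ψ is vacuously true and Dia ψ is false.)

Let φ = not (r -> Box q). Evaluate φ at each world:
  a (successors {g, h}): φ is false.
  b (successors {d, f, g}): φ is true.
  c (successors {c}): φ is false.
  d (successors ∅): φ is false.
  e (successors {a, b, h}): φ is false.
  f (successors {b, d}): φ is false.
  g (successors {d}): φ is true.
  h (successors {f}): φ is false.
For instance, at b:
  At b: r -> Box q is false, so not (r -> Box q) is true.
    At b: r is true, Box q is false, so r -> Box q is false.
      At b: Box q requires q at every successor {d, f, g}.
        q fails at d, so Box q is false at b.
Satisfying worlds: {b, g}

b, g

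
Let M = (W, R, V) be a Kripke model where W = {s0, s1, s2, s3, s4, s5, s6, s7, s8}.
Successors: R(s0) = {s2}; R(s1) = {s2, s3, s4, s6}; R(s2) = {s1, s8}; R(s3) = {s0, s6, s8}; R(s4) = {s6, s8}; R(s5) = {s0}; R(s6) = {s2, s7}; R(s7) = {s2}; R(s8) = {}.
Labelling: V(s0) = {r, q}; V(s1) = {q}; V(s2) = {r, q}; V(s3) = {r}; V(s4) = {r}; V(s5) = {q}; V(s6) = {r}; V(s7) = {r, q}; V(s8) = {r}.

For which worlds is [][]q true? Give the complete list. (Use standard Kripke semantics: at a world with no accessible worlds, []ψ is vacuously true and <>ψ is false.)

s3, s4, s5, s8

Recall that []ψ holds at a world iff ψ holds at every accessible world, and <>ψ holds iff ψ holds at some accessible world.
Let φ = [][]q. Evaluate φ at each world:
  s0 (successors {s2}): φ is false.
  s1 (successors {s2, s3, s4, s6}): φ is false.
  s2 (successors {s1, s8}): φ is false.
  s3 (successors {s0, s6, s8}): φ is true.
  s4 (successors {s6, s8}): φ is true.
  s5 (successors {s0}): φ is true.
  s6 (successors {s2, s7}): φ is false.
  s7 (successors {s2}): φ is false.
  s8 (successors ∅): φ is true.
For instance, at s1:
  At s1: [][]q requires []q at every successor {s2, s3, s4, s6}.
    []q fails at s2, so [][]q is false at s1.
      At s2: []q requires q at every successor {s1, s8}.
        q fails at s8, so []q is false at s2.
Satisfying worlds: {s3, s4, s5, s8}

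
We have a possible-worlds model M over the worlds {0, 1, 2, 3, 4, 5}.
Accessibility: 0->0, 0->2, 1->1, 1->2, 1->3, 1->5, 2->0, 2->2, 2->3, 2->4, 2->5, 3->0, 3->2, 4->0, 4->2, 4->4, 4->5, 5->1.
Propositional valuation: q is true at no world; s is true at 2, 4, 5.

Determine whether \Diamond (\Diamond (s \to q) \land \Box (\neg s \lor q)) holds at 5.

At 5: \Diamond (\Diamond (s \to q) \land \Box (\neg s \lor q)) requires \Diamond (s \to q) \land \Box (\neg s \lor q) at some successor in {1}.
  At 1: \Diamond (s \to q) \land \Box (\neg s \lor q) is false.
So \Diamond (\Diamond (s \to q) \land \Box (\neg s \lor q)) is false at 5.

No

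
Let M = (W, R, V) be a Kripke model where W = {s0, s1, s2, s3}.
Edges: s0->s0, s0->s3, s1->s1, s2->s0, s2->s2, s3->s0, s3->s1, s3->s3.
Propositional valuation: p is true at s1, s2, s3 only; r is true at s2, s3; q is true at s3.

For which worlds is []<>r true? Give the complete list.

Let φ = []<>r. Evaluate φ at each world:
  s0 (successors {s0, s3}): φ is true.
  s1 (successors {s1}): φ is false.
  s2 (successors {s0, s2}): φ is true.
  s3 (successors {s0, s1, s3}): φ is false.
For instance, at s3:
  At s3: []<>r requires <>r at every successor {s0, s1, s3}.
    <>r fails at s1, so []<>r is false at s3.
      At s1: <>r requires r at some successor in {s1}.
        At s1: r is false.
      So <>r is false at s1.
Satisfying worlds: {s0, s2}

s0, s2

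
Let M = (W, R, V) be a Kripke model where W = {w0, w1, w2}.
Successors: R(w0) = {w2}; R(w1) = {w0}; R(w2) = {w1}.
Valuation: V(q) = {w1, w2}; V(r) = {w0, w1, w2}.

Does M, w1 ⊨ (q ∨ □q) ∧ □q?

At w1: q ∨ □q is true, □q is false, so (q ∨ □q) ∧ □q is false.
  At w1: q is true, □q is false, so q ∨ □q is true.
    At w1: □q requires q at every successor {w0}.
      q fails at w0, so □q is false at w1.
  At w1: □q requires q at every successor {w0}.
    q fails at w0, so □q is false at w1.

No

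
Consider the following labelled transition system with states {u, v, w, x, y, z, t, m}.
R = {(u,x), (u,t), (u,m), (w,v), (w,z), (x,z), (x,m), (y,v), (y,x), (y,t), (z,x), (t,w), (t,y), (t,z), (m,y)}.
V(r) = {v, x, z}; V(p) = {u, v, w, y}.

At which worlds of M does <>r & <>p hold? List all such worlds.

Recall that <>ψ holds at a world iff ψ holds at some accessible world.
Let φ = <>r & <>p. Evaluate φ at each world:
  u (successors {x, t, m}): φ is false.
  v (successors ∅): φ is false.
  w (successors {v, z}): φ is true.
  x (successors {z, m}): φ is false.
  y (successors {v, x, t}): φ is true.
  z (successors {x}): φ is false.
  t (successors {w, y, z}): φ is true.
  m (successors {y}): φ is false.
For instance, at t:
  At t: <>r is true, <>p is true, so <>r & <>p is true.
    At t: <>r requires r at some successor in {w, y, z}.
      r holds at z, so <>r is true at t.
    At t: <>p requires p at some successor in {w, y, z}.
      p holds at w, so <>p is true at t.
Satisfying worlds: {w, y, t}

w, y, t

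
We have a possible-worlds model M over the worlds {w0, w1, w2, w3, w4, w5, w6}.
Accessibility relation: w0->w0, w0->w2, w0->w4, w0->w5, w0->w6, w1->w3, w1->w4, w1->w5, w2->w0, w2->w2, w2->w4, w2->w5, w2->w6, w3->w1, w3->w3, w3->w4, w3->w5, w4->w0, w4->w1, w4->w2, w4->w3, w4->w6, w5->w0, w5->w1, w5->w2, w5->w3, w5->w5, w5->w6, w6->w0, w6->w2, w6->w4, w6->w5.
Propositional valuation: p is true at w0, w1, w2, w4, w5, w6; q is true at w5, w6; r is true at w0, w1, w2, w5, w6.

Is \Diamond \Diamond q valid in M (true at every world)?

Let φ = \Diamond \Diamond q. Evaluate φ at each world:
  w0 (successors {w0, w2, w4, w5, w6}): φ is true.
  w1 (successors {w3, w4, w5}): φ is true.
  w2 (successors {w0, w2, w4, w5, w6}): φ is true.
  w3 (successors {w1, w3, w4, w5}): φ is true.
  w4 (successors {w0, w1, w2, w3, w6}): φ is true.
  w5 (successors {w0, w1, w2, w3, w5, w6}): φ is true.
  w6 (successors {w0, w2, w4, w5}): φ is true.
For instance, at w1:
  At w1: \Diamond \Diamond q requires \Diamond q at some successor in {w3, w4, w5}.
    \Diamond q holds at w3, so \Diamond \Diamond q is true at w1.
      At w3: \Diamond q requires q at some successor in {w1, w3, w4, w5}.
        q holds at w5, so \Diamond q is true at w3.

Yes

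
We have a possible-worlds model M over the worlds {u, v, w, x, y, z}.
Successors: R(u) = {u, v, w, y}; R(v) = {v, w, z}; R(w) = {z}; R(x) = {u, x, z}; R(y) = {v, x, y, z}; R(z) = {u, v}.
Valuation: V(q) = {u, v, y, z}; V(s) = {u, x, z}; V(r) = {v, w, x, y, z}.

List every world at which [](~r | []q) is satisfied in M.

w

Let φ = [](~r | []q). Evaluate φ at each world:
  u (successors {u, v, w, y}): φ is false.
  v (successors {v, w, z}): φ is false.
  w (successors {z}): φ is true.
  x (successors {u, x, z}): φ is false.
  y (successors {v, x, y, z}): φ is false.
  z (successors {u, v}): φ is false.
For instance, at z:
  At z: [](~r | []q) requires ~r | []q at every successor {u, v}.
    ~r | []q fails at v, so [](~r | []q) is false at z.
      At v: ~r is false, []q is false, so ~r | []q is false.
Satisfying worlds: {w}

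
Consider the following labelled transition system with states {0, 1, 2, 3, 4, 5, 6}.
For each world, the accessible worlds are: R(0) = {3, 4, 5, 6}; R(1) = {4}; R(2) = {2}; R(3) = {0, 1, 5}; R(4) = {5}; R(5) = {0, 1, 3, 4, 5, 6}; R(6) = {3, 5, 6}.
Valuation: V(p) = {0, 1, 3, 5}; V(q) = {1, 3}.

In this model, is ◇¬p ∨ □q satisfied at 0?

Yes

At 0: ◇¬p is true, □q is false, so ◇¬p ∨ □q is true.
  At 0: ◇¬p requires ¬p at some successor in {3, 4, 5, 6}.
    ¬p holds at 4, so ◇¬p is true at 0.
  At 0: □q requires q at every successor {3, 4, 5, 6}.
    q fails at 4, so □q is false at 0.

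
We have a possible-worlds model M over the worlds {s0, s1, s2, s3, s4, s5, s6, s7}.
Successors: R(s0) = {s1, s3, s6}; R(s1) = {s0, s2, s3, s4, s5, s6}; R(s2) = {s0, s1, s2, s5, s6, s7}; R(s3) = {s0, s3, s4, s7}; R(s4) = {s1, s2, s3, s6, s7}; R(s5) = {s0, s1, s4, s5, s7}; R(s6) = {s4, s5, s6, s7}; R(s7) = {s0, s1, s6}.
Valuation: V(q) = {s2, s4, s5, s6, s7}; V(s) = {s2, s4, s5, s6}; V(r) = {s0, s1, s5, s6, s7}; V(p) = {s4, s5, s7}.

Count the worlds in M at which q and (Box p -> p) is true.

Let φ = q and (Box p -> p). Evaluate φ at each world:
  s0 (successors {s1, s3, s6}): φ is false.
  s1 (successors {s0, s2, s3, s4, s5, s6}): φ is false.
  s2 (successors {s0, s1, s2, s5, s6, s7}): φ is true.
  s3 (successors {s0, s3, s4, s7}): φ is false.
  s4 (successors {s1, s2, s3, s6, s7}): φ is true.
  s5 (successors {s0, s1, s4, s5, s7}): φ is true.
  s6 (successors {s4, s5, s6, s7}): φ is true.
  s7 (successors {s0, s1, s6}): φ is true.
For instance, at s1:
  At s1: q is false, Box p -> p is true, so q and (Box p -> p) is false.
    At s1: Box p is false, p is false, so Box p -> p is true.
      At s1: Box p requires p at every successor {s0, s2, s3, s4, s5, s6}.
        p fails at s0, so Box p is false at s1.
Satisfying worlds: {s2, s4, s5, s6, s7}

5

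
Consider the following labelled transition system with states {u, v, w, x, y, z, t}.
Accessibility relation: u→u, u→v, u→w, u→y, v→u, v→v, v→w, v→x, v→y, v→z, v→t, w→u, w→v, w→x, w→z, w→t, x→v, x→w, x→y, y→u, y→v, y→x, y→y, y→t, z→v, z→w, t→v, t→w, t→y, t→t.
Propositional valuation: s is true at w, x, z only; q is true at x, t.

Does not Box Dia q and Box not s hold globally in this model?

Let φ = not Box Dia q and Box not s. Evaluate φ at each world:
  u (successors {u, v, w, y}): φ is false.
  v (successors {u, v, w, x, y, z, t}): φ is false.
  w (successors {u, v, x, z, t}): φ is false.
  x (successors {v, w, y}): φ is false.
  y (successors {u, v, x, y, t}): φ is false.
  z (successors {v, w}): φ is false.
  t (successors {v, w, y, t}): φ is false.
Detail at u (counterexample):
  At u: not Box Dia q is true, Box not s is false, so not Box Dia q and Box not s is false.
    At u: Box Dia q is false, so not Box Dia q is true.
      At u: Box Dia q requires Dia q at every successor {u, v, w, y}.
        Dia q fails at u, so Box Dia q is false at u.
    At u: Box not s requires not s at every successor {u, v, w, y}.
      not s fails at w, so Box not s is false at u.

No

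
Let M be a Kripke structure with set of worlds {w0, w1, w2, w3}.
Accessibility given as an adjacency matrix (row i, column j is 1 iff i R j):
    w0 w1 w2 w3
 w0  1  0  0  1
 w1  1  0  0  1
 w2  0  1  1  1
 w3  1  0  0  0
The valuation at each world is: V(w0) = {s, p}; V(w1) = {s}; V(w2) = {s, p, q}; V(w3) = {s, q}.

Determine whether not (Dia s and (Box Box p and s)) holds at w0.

Yes

At w0: Dia s and (Box Box p and s) is false, so not (Dia s and (Box Box p and s)) is true.
  At w0: Dia s is true, Box Box p and s is false, so Dia s and (Box Box p and s) is false.
    At w0: Dia s requires s at some successor in {w0, w3}.
      s holds at w0, so Dia s is true at w0.
    At w0: Box Box p is false, s is true, so Box Box p and s is false.
      At w0: Box Box p requires Box p at every successor {w0, w3}.
        Box p fails at w0, so Box Box p is false at w0.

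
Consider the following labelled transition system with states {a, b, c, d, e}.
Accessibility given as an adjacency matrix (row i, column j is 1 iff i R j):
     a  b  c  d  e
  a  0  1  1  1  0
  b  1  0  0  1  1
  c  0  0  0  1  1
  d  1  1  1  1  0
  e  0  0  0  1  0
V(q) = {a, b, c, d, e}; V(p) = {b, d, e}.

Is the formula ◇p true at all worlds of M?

Yes

Let φ = ◇p. Evaluate φ at each world:
  a (successors {b, c, d}): φ is true.
  b (successors {a, d, e}): φ is true.
  c (successors {d, e}): φ is true.
  d (successors {a, b, c, d}): φ is true.
  e (successors {d}): φ is true.
For instance, at b:
  At b: ◇p requires p at some successor in {a, d, e}.
    p holds at d, so ◇p is true at b.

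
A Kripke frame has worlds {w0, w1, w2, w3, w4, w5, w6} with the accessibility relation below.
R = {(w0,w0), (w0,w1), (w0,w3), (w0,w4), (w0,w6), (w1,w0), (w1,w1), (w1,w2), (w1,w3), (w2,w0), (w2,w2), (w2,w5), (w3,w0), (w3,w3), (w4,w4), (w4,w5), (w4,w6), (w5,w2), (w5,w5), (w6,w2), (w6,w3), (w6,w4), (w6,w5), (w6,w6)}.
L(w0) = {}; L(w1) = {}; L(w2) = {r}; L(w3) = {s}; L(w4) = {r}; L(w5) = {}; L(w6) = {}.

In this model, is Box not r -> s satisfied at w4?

Yes

At w4: Box not r is false, s is false, so Box not r -> s is true.
  At w4: Box not r requires not r at every successor {w4, w5, w6}.
    not r fails at w4, so Box not r is false at w4.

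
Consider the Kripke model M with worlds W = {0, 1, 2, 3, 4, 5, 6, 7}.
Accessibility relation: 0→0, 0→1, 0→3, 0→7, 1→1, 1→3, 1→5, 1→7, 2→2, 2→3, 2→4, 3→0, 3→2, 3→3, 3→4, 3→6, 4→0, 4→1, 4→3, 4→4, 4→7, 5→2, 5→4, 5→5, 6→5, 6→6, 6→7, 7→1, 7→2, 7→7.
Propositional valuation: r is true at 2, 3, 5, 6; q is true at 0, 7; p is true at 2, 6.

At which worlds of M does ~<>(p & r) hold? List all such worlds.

0, 1, 4

Recall that <>ψ holds at a world iff ψ holds at some accessible world.
Let φ = ~<>(p & r). Evaluate φ at each world:
  0 (successors {0, 1, 3, 7}): φ is true.
  1 (successors {1, 3, 5, 7}): φ is true.
  2 (successors {2, 3, 4}): φ is false.
  3 (successors {0, 2, 3, 4, 6}): φ is false.
  4 (successors {0, 1, 3, 4, 7}): φ is true.
  5 (successors {2, 4, 5}): φ is false.
  6 (successors {5, 6, 7}): φ is false.
  7 (successors {1, 2, 7}): φ is false.
For instance, at 4:
  At 4: <>(p & r) is false, so ~<>(p & r) is true.
    At 4: <>(p & r) requires p & r at some successor in {0, 1, 3, 4, 7}.
      At 0: p & r is false.
      At 1: p & r is false.
      At 3: p & r is false.
      At 4: p & r is false.
      At 7: p & r is false.
    So <>(p & r) is false at 4.
Satisfying worlds: {0, 1, 4}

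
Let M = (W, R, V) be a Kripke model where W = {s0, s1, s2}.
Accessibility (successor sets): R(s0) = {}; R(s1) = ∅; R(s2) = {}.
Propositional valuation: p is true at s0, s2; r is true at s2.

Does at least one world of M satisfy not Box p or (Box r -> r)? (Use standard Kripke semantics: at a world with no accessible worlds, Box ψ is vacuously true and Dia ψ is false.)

Let φ = not Box p or (Box r -> r). Evaluate φ at each world:
  s0 (successors ∅): φ is false.
  s1 (successors ∅): φ is false.
  s2 (successors ∅): φ is true.
Detail at s2 (witness):
  At s2: not Box p is false, Box r -> r is true, so not Box p or (Box r -> r) is true.
    At s2: Box p is true, so not Box p is false.
      At s2: no accessible worlds, so Box p holds vacuously.
    At s2: Box r is true, r is true, so Box r -> r is true.
      At s2: no accessible worlds, so Box r holds vacuously.

Yes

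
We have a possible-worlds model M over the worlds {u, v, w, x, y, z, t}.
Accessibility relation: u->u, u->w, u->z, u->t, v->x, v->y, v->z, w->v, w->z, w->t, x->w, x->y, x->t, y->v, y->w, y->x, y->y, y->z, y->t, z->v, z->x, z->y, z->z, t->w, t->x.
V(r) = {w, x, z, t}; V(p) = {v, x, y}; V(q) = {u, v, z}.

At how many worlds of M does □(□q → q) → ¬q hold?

Let φ = □(□q → q) → ¬q. Evaluate φ at each world:
  u (successors {u, w, z, t}): φ is false.
  v (successors {x, y, z}): φ is false.
  w (successors {v, z, t}): φ is true.
  x (successors {w, y, t}): φ is true.
  y (successors {v, w, x, y, z, t}): φ is true.
  z (successors {v, x, y, z}): φ is false.
  t (successors {w, x}): φ is true.
For instance, at v:
  At v: □(□q → q) is true, ¬q is false, so □(□q → q) → ¬q is false.
    At v: □(□q → q) requires □q → q at every successor {x, y, z}.
      At x: □q → q is true.
      At y: □q → q is true.
      At z: □q → q is true.
    So □(□q → q) is true at v.
Satisfying worlds: {w, x, y, t}

4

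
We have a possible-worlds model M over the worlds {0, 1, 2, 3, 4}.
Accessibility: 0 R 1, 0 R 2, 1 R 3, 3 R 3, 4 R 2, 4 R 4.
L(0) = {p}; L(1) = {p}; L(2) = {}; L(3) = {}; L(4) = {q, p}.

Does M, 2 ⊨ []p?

At 2: no accessible worlds, so []p holds vacuously.

Yes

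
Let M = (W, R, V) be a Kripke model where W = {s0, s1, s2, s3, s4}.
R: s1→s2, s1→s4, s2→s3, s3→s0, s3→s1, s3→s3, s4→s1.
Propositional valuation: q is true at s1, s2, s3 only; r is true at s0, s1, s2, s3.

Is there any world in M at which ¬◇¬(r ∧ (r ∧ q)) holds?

Yes

Let φ = ¬◇¬(r ∧ (r ∧ q)). Evaluate φ at each world:
  s0 (successors ∅): φ is true.
  s1 (successors {s2, s4}): φ is false.
  s2 (successors {s3}): φ is true.
  s3 (successors {s0, s1, s3}): φ is false.
  s4 (successors {s1}): φ is true.
Detail at s0 (witness):
  At s0: ◇¬(r ∧ (r ∧ q)) is false, so ¬◇¬(r ∧ (r ∧ q)) is true.
    At s0: no accessible worlds, so ◇¬(r ∧ (r ∧ q)) is false.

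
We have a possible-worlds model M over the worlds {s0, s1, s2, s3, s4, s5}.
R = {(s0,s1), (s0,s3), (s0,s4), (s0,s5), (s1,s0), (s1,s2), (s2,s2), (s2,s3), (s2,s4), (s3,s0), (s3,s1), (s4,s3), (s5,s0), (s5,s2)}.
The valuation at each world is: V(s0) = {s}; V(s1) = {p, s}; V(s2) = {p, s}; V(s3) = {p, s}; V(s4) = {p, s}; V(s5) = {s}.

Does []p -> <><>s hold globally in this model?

Recall that []ψ holds at a world iff ψ holds at every accessible world, and <>ψ holds iff ψ holds at some accessible world.
Let φ = []p -> <><>s. Evaluate φ at each world:
  s0 (successors {s1, s3, s4, s5}): φ is true.
  s1 (successors {s0, s2}): φ is true.
  s2 (successors {s2, s3, s4}): φ is true.
  s3 (successors {s0, s1}): φ is true.
  s4 (successors {s3}): φ is true.
  s5 (successors {s0, s2}): φ is true.
For instance, at s2:
  At s2: []p is true, <><>s is true, so []p -> <><>s is true.
    At s2: []p requires p at every successor {s2, s3, s4}.
      At s2: p is true.
      At s3: p is true.
      At s4: p is true.
    So []p is true at s2.
    At s2: <><>s requires <>s at some successor in {s2, s3, s4}.
      <>s holds at s2, so <><>s is true at s2.

Yes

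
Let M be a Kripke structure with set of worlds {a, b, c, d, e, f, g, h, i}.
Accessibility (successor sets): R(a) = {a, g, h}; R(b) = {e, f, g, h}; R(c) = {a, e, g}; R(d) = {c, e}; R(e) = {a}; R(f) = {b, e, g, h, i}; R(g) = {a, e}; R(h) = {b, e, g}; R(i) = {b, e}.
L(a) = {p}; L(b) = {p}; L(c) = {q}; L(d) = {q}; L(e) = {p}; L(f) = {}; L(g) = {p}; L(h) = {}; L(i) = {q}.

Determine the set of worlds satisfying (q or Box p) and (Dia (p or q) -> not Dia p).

none

Let φ = (q or Box p) and (Dia (p or q) -> not Dia p). Evaluate φ at each world:
  a (successors {a, g, h}): φ is false.
  b (successors {e, f, g, h}): φ is false.
  c (successors {a, e, g}): φ is false.
  d (successors {c, e}): φ is false.
  e (successors {a}): φ is false.
  f (successors {b, e, g, h, i}): φ is false.
  g (successors {a, e}): φ is false.
  h (successors {b, e, g}): φ is false.
  i (successors {b, e}): φ is false.
For instance, at b:
  At b: q or Box p is false, Dia (p or q) -> not Dia p is false, so (q or Box p) and (Dia (p or q) -> not Dia p) is false.
    At b: q is false, Box p is false, so q or Box p is false.
      At b: Box p requires p at every successor {e, f, g, h}.
        p fails at f, so Box p is false at b.
    At b: Dia (p or q) is true, not Dia p is false, so Dia (p or q) -> not Dia p is false.
      At b: Dia (p or q) requires p or q at some successor in {e, f, g, h}.
        p or q holds at e, so Dia (p or q) is true at b.
      At b: Dia p is true, so not Dia p is false.
Satisfying worlds: none.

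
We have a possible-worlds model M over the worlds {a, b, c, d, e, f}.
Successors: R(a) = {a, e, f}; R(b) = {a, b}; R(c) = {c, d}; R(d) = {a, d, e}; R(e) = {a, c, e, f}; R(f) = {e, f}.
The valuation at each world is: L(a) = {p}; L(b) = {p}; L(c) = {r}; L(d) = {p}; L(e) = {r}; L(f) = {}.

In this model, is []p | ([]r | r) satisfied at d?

At d: []p is false, []r | r is false, so []p | ([]r | r) is false.
  At d: []p requires p at every successor {a, d, e}.
    p fails at e, so []p is false at d.
  At d: []r is false, r is false, so []r | r is false.
    At d: []r requires r at every successor {a, d, e}.
      r fails at a, so []r is false at d.

No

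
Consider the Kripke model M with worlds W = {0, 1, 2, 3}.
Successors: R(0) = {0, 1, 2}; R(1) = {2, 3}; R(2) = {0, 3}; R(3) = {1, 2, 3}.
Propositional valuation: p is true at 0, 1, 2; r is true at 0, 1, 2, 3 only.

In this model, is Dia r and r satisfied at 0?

Yes

At 0: Dia r is true, r is true, so Dia r and r is true.
  At 0: Dia r requires r at some successor in {0, 1, 2}.
    r holds at 0, so Dia r is true at 0.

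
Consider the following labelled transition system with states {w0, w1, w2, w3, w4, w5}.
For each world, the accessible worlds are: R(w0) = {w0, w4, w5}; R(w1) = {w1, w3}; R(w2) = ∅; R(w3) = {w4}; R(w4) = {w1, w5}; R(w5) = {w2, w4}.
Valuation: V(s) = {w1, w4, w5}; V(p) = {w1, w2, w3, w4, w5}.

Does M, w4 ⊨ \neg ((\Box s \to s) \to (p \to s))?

Recall that \Box ψ holds at a world iff ψ holds at every accessible world, and \Diamond ψ holds iff ψ holds at some accessible world.
At w4: (\Box s \to s) \to (p \to s) is true, so \neg ((\Box s \to s) \to (p \to s)) is false.
  At w4: \Box s \to s is true, p \to s is true, so (\Box s \to s) \to (p \to s) is true.
    At w4: \Box s is true, s is true, so \Box s \to s is true.
      At w4: \Box s requires s at every successor {w1, w5}.
        At w1: s is true.
        At w5: s is true.
      So \Box s is true at w4.

No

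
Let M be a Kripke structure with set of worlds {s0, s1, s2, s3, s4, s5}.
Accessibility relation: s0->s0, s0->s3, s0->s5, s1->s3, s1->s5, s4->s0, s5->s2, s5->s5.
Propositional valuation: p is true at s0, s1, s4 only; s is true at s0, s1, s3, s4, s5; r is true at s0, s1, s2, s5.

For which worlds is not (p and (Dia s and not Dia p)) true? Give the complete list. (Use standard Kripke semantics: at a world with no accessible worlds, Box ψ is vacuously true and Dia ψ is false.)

s0, s2, s3, s4, s5

Let φ = not (p and (Dia s and not Dia p)). Evaluate φ at each world:
  s0 (successors {s0, s3, s5}): φ is true.
  s1 (successors {s3, s5}): φ is false.
  s2 (successors ∅): φ is true.
  s3 (successors ∅): φ is true.
  s4 (successors {s0}): φ is true.
  s5 (successors {s2, s5}): φ is true.
For instance, at s4:
  At s4: p and (Dia s and not Dia p) is false, so not (p and (Dia s and not Dia p)) is true.
    At s4: p is true, Dia s and not Dia p is false, so p and (Dia s and not Dia p) is false.
      At s4: Dia s is true, not Dia p is false, so Dia s and not Dia p is false.
Satisfying worlds: {s0, s2, s3, s4, s5}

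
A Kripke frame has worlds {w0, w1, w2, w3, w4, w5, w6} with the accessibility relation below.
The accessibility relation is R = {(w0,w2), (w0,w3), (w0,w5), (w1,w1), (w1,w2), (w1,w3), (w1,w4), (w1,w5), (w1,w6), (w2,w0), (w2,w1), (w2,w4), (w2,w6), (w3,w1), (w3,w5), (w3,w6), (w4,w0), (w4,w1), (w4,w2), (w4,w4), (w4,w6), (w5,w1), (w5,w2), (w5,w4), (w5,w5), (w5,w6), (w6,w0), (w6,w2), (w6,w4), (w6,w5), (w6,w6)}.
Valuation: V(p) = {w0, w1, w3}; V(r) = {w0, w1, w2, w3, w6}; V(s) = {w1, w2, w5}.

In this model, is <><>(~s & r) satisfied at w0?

Yes

At w0: <><>(~s & r) requires <>(~s & r) at some successor in {w2, w3, w5}.
  <>(~s & r) holds at w2, so <><>(~s & r) is true at w0.
    At w2: <>(~s & r) requires ~s & r at some successor in {w0, w1, w4, w6}.
      ~s & r holds at w0, so <>(~s & r) is true at w2.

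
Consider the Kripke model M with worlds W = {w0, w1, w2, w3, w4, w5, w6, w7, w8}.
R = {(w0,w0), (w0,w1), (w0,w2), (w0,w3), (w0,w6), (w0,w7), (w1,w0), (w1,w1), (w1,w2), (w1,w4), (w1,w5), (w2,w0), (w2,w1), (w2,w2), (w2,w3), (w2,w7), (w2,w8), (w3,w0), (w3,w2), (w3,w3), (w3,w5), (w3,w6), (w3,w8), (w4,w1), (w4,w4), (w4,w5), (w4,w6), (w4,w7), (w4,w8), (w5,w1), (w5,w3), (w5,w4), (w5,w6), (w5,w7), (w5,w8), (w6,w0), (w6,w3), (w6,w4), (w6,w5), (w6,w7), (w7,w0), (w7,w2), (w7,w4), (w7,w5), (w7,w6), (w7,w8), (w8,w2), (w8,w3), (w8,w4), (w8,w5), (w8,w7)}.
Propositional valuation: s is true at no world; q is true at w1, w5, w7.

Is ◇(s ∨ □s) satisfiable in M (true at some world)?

No

Recall that □ψ holds at a world iff ψ holds at every accessible world, and ◇ψ holds iff ψ holds at some accessible world.
Let φ = ◇(s ∨ □s). Evaluate φ at each world:
  w0 (successors {w0, w1, w2, w3, w6, w7}): φ is false.
  w1 (successors {w0, w1, w2, w4, w5}): φ is false.
  w2 (successors {w0, w1, w2, w3, w7, w8}): φ is false.
  w3 (successors {w0, w2, w3, w5, w6, w8}): φ is false.
  w4 (successors {w1, w4, w5, w6, w7, w8}): φ is false.
  w5 (successors {w1, w3, w4, w6, w7, w8}): φ is false.
  w6 (successors {w0, w3, w4, w5, w7}): φ is false.
  w7 (successors {w0, w2, w4, w5, w6, w8}): φ is false.
  w8 (successors {w2, w3, w4, w5, w7}): φ is false.
For instance, at w5:
  At w5: ◇(s ∨ □s) requires s ∨ □s at some successor in {w1, w3, w4, w6, w7, w8}.
    At w1: s ∨ □s is false.
    At w3: s ∨ □s is false.
    At w4: s ∨ □s is false.
    At w6: s ∨ □s is false.
    At w7: s ∨ □s is false.
    At w8: s ∨ □s is false.
  So ◇(s ∨ □s) is false at w5.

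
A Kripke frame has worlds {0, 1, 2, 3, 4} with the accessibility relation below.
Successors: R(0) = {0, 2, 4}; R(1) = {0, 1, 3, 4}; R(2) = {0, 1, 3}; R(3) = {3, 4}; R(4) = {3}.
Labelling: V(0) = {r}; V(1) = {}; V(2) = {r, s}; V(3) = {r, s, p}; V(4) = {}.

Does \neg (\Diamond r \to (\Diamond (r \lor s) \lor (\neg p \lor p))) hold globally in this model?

Let φ = \neg (\Diamond r \to (\Diamond (r \lor s) \lor (\neg p \lor p))). Evaluate φ at each world:
  0 (successors {0, 2, 4}): φ is false.
  1 (successors {0, 1, 3, 4}): φ is false.
  2 (successors {0, 1, 3}): φ is false.
  3 (successors {3, 4}): φ is false.
  4 (successors {3}): φ is false.
Detail at 0 (counterexample):
  At 0: \Diamond r \to (\Diamond (r \lor s) \lor (\neg p \lor p)) is true, so \neg (\Diamond r \to (\Diamond (r \lor s) \lor (\neg p \lor p))) is false.
    At 0: \Diamond r is true, \Diamond (r \lor s) \lor (\neg p \lor p) is true, so \Diamond r \to (\Diamond (r \lor s) \lor (\neg p \lor p)) is true.
      At 0: \Diamond r requires r at some successor in {0, 2, 4}.
        r holds at 0, so \Diamond r is true at 0.
      At 0: \Diamond (r \lor s) is true, \neg p \lor p is true, so \Diamond (r \lor s) \lor (\neg p \lor p) is true.

No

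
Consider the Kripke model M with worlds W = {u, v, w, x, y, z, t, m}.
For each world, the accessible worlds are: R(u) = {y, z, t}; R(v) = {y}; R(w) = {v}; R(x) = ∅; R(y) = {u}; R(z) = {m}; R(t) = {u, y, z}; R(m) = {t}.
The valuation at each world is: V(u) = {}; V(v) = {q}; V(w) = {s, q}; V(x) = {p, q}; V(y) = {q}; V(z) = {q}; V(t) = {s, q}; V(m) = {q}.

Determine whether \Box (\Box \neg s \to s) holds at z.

Yes

At z: \Box (\Box \neg s \to s) requires \Box \neg s \to s at every successor {m}.
    At m: \Box \neg s is false, s is false, so \Box \neg s \to s is true.
      At m: \Box \neg s requires \neg s at every successor {t}.
        \neg s fails at t, so \Box \neg s is false at m.
So \Box (\Box \neg s \to s) is true at z.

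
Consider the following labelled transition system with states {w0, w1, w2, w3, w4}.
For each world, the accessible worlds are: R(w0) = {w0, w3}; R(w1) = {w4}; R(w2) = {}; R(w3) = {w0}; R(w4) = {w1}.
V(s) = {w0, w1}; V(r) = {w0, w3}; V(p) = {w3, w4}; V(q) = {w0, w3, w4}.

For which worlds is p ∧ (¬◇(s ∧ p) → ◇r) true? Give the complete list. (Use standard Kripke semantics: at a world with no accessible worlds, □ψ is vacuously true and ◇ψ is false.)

w3

Let φ = p ∧ (¬◇(s ∧ p) → ◇r). Evaluate φ at each world:
  w0 (successors {w0, w3}): φ is false.
  w1 (successors {w4}): φ is false.
  w2 (successors ∅): φ is false.
  w3 (successors {w0}): φ is true.
  w4 (successors {w1}): φ is false.
For instance, at w0:
  At w0: p is false, ¬◇(s ∧ p) → ◇r is true, so p ∧ (¬◇(s ∧ p) → ◇r) is false.
    At w0: ¬◇(s ∧ p) is true, ◇r is true, so ¬◇(s ∧ p) → ◇r is true.
      At w0: ◇(s ∧ p) is false, so ¬◇(s ∧ p) is true.
      At w0: ◇r requires r at some successor in {w0, w3}.
        r holds at w0, so ◇r is true at w0.
Satisfying worlds: {w3}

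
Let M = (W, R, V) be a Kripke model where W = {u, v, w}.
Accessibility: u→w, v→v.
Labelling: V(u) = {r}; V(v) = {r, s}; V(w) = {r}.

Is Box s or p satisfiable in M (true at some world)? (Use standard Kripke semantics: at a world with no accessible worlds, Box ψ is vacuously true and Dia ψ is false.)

Recall that Box ψ holds at a world iff ψ holds at every accessible world, and Dia ψ holds iff ψ holds at some accessible world.
Let φ = Box s or p. Evaluate φ at each world:
  u (successors {w}): φ is false.
  v (successors {v}): φ is true.
  w (successors ∅): φ is true.
Detail at v (witness):
  At v: Box s is true, p is false, so Box s or p is true.
    At v: Box s requires s at every successor {v}.
      At v: s is true.
    So Box s is true at v.

Yes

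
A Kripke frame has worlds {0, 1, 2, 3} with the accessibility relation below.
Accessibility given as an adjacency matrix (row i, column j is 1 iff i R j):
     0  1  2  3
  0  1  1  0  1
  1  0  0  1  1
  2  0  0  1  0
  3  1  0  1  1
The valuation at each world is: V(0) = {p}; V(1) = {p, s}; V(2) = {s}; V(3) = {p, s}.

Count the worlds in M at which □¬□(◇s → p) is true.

Let φ = □¬□(◇s → p). Evaluate φ at each world:
  0 (successors {0, 1, 3}): φ is false.
  1 (successors {2, 3}): φ is true.
  2 (successors {2}): φ is true.
  3 (successors {0, 2, 3}): φ is false.
For instance, at 0:
  At 0: □¬□(◇s → p) requires ¬□(◇s → p) at every successor {0, 1, 3}.
    ¬□(◇s → p) fails at 0, so □¬□(◇s → p) is false at 0.
      At 0: □(◇s → p) is true, so ¬□(◇s → p) is false.
Satisfying worlds: {1, 2}

2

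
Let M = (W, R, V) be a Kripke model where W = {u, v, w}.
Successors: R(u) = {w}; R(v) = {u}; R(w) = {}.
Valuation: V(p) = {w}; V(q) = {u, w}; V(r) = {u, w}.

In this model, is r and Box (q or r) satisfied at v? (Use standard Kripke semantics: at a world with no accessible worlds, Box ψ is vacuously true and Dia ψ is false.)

At v: r is false, Box (q or r) is true, so r and Box (q or r) is false.
  At v: Box (q or r) requires q or r at every successor {u}.
    At u: q or r is true.
  So Box (q or r) is true at v.

No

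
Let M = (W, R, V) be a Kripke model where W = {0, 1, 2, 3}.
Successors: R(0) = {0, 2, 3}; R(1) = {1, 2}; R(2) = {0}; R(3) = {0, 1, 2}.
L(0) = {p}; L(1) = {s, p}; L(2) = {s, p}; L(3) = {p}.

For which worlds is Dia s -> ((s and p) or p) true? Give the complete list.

Let φ = Dia s -> ((s and p) or p). Evaluate φ at each world:
  0 (successors {0, 2, 3}): φ is true.
  1 (successors {1, 2}): φ is true.
  2 (successors {0}): φ is true.
  3 (successors {0, 1, 2}): φ is true.
For instance, at 3:
  At 3: Dia s is true, (s and p) or p is true, so Dia s -> ((s and p) or p) is true.
    At 3: Dia s requires s at some successor in {0, 1, 2}.
      s holds at 1, so Dia s is true at 3.
Satisfying worlds: {0, 1, 2, 3}

0, 1, 2, 3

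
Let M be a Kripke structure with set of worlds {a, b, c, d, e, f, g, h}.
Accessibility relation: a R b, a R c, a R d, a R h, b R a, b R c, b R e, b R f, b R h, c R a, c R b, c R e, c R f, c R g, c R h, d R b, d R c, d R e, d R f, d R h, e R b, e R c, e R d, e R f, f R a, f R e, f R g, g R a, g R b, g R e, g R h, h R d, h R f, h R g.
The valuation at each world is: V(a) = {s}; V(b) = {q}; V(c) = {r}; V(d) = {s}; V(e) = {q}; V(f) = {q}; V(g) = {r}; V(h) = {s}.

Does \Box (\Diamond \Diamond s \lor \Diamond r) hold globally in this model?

Yes

Let φ = \Box (\Diamond \Diamond s \lor \Diamond r). Evaluate φ at each world:
  a (successors {b, c, d, h}): φ is true.
  b (successors {a, c, e, f, h}): φ is true.
  c (successors {a, b, e, f, g, h}): φ is true.
  d (successors {b, c, e, f, h}): φ is true.
  e (successors {b, c, d, f}): φ is true.
  f (successors {a, e, g}): φ is true.
  g (successors {a, b, e, h}): φ is true.
  h (successors {d, f, g}): φ is true.
For instance, at c:
  At c: \Box (\Diamond \Diamond s \lor \Diamond r) requires \Diamond \Diamond s \lor \Diamond r at every successor {a, b, e, f, g, h}.
    At a: \Diamond \Diamond s \lor \Diamond r is true.
    At b: \Diamond \Diamond s \lor \Diamond r is true.
    At e: \Diamond \Diamond s \lor \Diamond r is true.
    At f: \Diamond \Diamond s \lor \Diamond r is true.
    At g: \Diamond \Diamond s \lor \Diamond r is true.
    At h: \Diamond \Diamond s \lor \Diamond r is true.
  So \Box (\Diamond \Diamond s \lor \Diamond r) is true at c.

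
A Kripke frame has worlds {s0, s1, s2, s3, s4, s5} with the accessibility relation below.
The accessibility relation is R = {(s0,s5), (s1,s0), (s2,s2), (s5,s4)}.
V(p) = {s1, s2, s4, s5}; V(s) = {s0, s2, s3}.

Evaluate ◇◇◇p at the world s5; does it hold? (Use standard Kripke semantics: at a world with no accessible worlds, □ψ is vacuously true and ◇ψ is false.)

No

At s5: ◇◇◇p requires ◇◇p at some successor in {s4}.
  At s4: ◇◇p is false.
So ◇◇◇p is false at s5.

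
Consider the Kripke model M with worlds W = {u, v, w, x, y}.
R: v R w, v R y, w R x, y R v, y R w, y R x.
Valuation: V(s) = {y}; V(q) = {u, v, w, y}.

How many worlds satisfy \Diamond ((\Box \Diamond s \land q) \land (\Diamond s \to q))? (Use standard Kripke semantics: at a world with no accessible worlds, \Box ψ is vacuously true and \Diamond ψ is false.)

0

Let φ = \Diamond ((\Box \Diamond s \land q) \land (\Diamond s \to q)). Evaluate φ at each world:
  u (successors ∅): φ is false.
  v (successors {w, y}): φ is false.
  w (successors {x}): φ is false.
  x (successors ∅): φ is false.
  y (successors {v, w, x}): φ is false.
For instance, at v:
  At v: \Diamond ((\Box \Diamond s \land q) \land (\Diamond s \to q)) requires (\Box \Diamond s \land q) \land (\Diamond s \to q) at some successor in {w, y}.
    At w: (\Box \Diamond s \land q) \land (\Diamond s \to q) is false.
    At y: (\Box \Diamond s \land q) \land (\Diamond s \to q) is false.
  So \Diamond ((\Box \Diamond s \land q) \land (\Diamond s \to q)) is false at v.
Satisfying worlds: none.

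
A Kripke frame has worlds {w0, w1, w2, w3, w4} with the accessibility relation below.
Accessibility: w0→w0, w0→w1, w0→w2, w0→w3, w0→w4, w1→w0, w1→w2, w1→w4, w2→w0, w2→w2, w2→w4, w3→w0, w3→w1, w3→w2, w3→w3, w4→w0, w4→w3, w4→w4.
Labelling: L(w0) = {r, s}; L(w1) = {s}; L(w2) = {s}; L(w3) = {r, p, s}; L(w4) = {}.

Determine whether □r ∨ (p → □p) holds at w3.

No

At w3: □r is false, p → □p is false, so □r ∨ (p → □p) is false.
  At w3: □r requires r at every successor {w0, w1, w2, w3}.
    r fails at w1, so □r is false at w3.
  At w3: p is true, □p is false, so p → □p is false.
    At w3: □p requires p at every successor {w0, w1, w2, w3}.
      p fails at w0, so □p is false at w3.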